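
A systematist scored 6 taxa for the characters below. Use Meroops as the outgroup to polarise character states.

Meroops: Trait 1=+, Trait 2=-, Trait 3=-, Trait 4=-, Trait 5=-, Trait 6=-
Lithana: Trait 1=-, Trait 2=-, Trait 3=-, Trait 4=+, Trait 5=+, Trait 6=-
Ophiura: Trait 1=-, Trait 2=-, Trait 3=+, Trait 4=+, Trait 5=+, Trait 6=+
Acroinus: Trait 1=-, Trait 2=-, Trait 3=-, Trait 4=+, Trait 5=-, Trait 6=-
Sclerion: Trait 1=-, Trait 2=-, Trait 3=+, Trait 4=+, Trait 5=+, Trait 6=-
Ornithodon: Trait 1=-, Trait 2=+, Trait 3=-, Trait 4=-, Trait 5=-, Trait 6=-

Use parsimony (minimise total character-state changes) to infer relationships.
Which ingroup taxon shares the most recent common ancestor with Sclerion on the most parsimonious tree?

Ophiura

Character polarity is set by the outgroup: the derived state is whichever differs from the outgroup's state, so for Trait 1 the derived state is '-', and for the remaining characters it is '+'.
Trait 1 (derived state '-') is shared by all ingroup taxa — unites the whole ingroup.
Trait 2 (derived state '+') is unique to Ornithodon (autapomorphy; uninformative for grouping).
Only Ophiura and Sclerion show the derived state '+' for Trait 3, supporting them as a clade.
Trait 4: derived state '+' in Acroinus, Lithana, Ophiura, and Sclerion only — synapomorphy for {Acroinus, Lithana, Ophiura, Sclerion}.
Trait 5 (derived state '+') is shared by Lithana, Ophiura, and Sclerion — a synapomorphy uniting that clade.
Trait 6: derived state '+' in Ophiura only — an autapomorphy, so it tells us nothing about relationships among taxa.
Most parsimonious ingroup topology: (((Lithana,(Ophiura,Sclerion)),Acroinus),Ornithodon).
Sclerion and Ophiura form a cherry on this tree, so they are sister taxa.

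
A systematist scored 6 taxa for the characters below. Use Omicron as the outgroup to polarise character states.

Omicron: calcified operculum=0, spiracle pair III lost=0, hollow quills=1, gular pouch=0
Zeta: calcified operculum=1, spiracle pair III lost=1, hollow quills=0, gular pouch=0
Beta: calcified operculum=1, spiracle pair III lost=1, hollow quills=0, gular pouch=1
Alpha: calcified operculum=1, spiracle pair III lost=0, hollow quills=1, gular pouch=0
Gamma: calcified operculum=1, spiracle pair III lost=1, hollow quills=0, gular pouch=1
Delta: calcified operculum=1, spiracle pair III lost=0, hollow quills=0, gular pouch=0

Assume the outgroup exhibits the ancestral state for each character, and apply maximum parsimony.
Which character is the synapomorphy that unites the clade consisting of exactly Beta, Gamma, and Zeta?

Character polarity is set by the outgroup: the derived state is whichever differs from the outgroup's state, so for hollow quills the derived state is '0', and for the remaining characters it is '1'.
calcified operculum (derived state '1') is shared by all ingroup taxa — unites the whole ingroup.
Only Beta, Gamma, and Zeta show the derived state '1' for spiracle pair III lost, supporting them as a clade.
hollow quills: derived state '0' in Beta, Delta, Gamma, and Zeta only — synapomorphy for {Beta, Delta, Gamma, Zeta}.
gular pouch: derived state '1' in Beta and Gamma only — synapomorphy for {Beta, Gamma}.
Most parsimonious ingroup topology: (((Zeta,(Beta,Gamma)),Delta),Alpha).
The clade {Beta, Gamma, Zeta} is supported by spiracle pair III lost: its derived state '1' occurs in exactly those taxa and in no other taxon (including the outgroup).

spiracle pair III lost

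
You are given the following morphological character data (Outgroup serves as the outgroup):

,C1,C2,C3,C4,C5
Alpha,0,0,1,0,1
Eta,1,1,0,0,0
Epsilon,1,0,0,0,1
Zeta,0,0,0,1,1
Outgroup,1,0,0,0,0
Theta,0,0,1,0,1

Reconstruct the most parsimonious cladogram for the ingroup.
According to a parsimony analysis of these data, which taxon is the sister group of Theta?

Character polarity is set by the outgroup: the derived state is whichever differs from the outgroup's state, so for C1 the derived state is '0', and for the remaining characters it is '1'.
C1: derived state '0' in Alpha, Theta, and Zeta only — synapomorphy for {Alpha, Theta, Zeta}.
C2 (derived state '1') is unique to Eta (autapomorphy; uninformative for grouping).
Only Alpha and Theta show the derived state '1' for C3, supporting them as a clade.
C4 (derived state '1') is unique to Zeta (autapomorphy; uninformative for grouping).
C5: derived state '1' in Alpha, Epsilon, Theta, and Zeta only — synapomorphy for {Alpha, Epsilon, Theta, Zeta}.
Most parsimonious ingroup topology: (Eta,((Zeta,(Theta,Alpha)),Epsilon)).
Theta and Alpha form a cherry on this tree, so they are sister taxa.

Alpha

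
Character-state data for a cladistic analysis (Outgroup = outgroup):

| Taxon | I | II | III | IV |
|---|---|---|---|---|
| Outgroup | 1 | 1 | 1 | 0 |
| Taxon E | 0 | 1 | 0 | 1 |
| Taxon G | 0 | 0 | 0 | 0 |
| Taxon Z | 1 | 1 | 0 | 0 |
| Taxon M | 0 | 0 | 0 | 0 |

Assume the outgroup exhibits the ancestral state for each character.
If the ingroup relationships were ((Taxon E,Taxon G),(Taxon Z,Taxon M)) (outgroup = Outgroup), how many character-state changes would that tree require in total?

Map each character onto ((Taxon E,Taxon G),(Taxon Z,Taxon M)) (rooted by Outgroup) and count the minimum state changes it requires (Fitch parsimony):
I: 2; II: 2; III: 1; IV: 1.
Total tree length = 6.

6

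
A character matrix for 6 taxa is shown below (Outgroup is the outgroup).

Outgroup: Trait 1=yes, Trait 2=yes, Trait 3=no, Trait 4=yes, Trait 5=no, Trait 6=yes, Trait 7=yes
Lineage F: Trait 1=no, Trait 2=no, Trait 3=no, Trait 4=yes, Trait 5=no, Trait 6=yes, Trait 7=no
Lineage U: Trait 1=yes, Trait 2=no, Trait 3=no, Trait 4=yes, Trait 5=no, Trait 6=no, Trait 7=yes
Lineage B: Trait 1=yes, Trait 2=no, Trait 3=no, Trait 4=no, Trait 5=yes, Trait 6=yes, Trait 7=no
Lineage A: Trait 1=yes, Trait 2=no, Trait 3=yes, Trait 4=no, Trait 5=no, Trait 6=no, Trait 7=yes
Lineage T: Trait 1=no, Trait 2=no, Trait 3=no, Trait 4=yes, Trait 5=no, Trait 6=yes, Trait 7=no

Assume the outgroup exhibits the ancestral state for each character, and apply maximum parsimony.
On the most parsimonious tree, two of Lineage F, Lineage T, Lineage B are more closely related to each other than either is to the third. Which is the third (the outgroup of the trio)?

Character polarity is set by the outgroup: the derived state is whichever differs from the outgroup's state, so for Trait 1, Trait 2, Trait 4, Trait 6, Trait 7 the derived state is 'no', and for the remaining characters it is 'yes'.
Trait 1: derived state 'no' in Lineage F and Lineage T only — synapomorphy for {Lineage F, Lineage T}.
Trait 2 (derived state 'no') is shared by all ingroup taxa — unites the whole ingroup.
Trait 3: derived state 'yes' in Lineage A only — an autapomorphy, so it tells us nothing about relationships among taxa.
Trait 4 (state 'no') occurs in Lineage A and Lineage B but conflicts with the nesting implied by the other characters — most parsimoniously interpreted as homoplasy.
Trait 5 (derived state 'yes') is unique to Lineage B (autapomorphy; uninformative for grouping).
Trait 6: derived state 'no' in Lineage A and Lineage U only — synapomorphy for {Lineage A, Lineage U}.
Trait 7 (derived state 'no') is shared by Lineage B, Lineage F, and Lineage T — a synapomorphy uniting that clade.
Most parsimonious ingroup topology: (((Lineage F,Lineage T),Lineage B),(Lineage U,Lineage A)).
Lineage T and Lineage F share a more recent common ancestor with each other than either does with Lineage B, so Lineage B is the least closely related of the three.

Lineage B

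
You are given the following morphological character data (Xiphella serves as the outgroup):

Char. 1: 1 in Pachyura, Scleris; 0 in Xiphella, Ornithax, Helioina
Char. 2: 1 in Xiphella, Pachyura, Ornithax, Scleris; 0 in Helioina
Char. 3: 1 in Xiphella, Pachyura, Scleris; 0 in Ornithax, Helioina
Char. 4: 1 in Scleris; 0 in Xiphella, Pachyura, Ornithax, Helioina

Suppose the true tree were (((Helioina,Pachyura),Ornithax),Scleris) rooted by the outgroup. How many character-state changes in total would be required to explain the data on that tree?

Map each character onto (((Helioina,Pachyura),Ornithax),Scleris) (rooted by Xiphella) and count the minimum state changes it requires (Fitch parsimony):
Char. 1: 2; Char. 2: 1; Char. 3: 2; Char. 4: 1.
Total tree length = 6.

6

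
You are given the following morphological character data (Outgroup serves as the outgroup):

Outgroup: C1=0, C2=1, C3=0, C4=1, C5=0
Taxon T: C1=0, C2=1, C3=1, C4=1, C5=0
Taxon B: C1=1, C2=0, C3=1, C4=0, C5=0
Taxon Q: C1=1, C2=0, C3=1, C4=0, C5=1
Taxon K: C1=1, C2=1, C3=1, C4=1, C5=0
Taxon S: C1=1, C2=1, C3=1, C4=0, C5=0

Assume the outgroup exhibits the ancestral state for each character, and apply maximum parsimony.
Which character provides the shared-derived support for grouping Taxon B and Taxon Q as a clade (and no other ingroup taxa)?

Character polarity is set by the outgroup: the derived state is whichever differs from the outgroup's state, so for C2, C4 the derived state is '0', and for the remaining characters it is '1'.
Only Taxon B, Taxon K, Taxon Q, and Taxon S show the derived state '1' for C1, supporting them as a clade.
C2 (derived state '0') is shared by Taxon B and Taxon Q — a synapomorphy uniting that clade.
All ingroup taxa share the derived state '1' for C3; it defines the ingroup but does not resolve relationships within it.
Only Taxon B, Taxon Q, and Taxon S show the derived state '0' for C4, supporting them as a clade.
C5 (derived state '1') is unique to Taxon Q (autapomorphy; uninformative for grouping).
Most parsimonious ingroup topology: (Taxon T,(((Taxon B,Taxon Q),Taxon S),Taxon K)).
The clade {Taxon B, Taxon Q} is supported by C2: its derived state '0' occurs in exactly those taxa and in no other taxon (including the outgroup).

C2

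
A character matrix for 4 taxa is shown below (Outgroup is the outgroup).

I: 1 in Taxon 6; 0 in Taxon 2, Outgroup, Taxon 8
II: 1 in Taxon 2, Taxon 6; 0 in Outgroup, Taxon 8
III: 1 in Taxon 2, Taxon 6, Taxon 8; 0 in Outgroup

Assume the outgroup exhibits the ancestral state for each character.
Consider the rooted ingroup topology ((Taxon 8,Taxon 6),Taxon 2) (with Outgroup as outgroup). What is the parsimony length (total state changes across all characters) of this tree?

Map each character onto ((Taxon 8,Taxon 6),Taxon 2) (rooted by Outgroup) and count the minimum state changes it requires (Fitch parsimony):
I: 1; II: 2; III: 1.
Total tree length = 4.

4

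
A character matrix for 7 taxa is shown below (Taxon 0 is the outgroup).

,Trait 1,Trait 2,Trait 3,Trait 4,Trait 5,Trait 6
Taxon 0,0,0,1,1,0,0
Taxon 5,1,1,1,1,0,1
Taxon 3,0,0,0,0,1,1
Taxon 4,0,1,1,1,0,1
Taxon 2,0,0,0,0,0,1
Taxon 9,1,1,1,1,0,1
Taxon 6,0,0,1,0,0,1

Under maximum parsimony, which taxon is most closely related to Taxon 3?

Character polarity is set by the outgroup: the derived state is whichever differs from the outgroup's state, so for Trait 3, Trait 4 the derived state is '0', and for the remaining characters it is '1'.
Trait 1: derived state '1' in Taxon 5 and Taxon 9 only — synapomorphy for {Taxon 5, Taxon 9}.
Only Taxon 4, Taxon 5, and Taxon 9 show the derived state '1' for Trait 2, supporting them as a clade.
Trait 3 (derived state '0') is shared by Taxon 2 and Taxon 3 — a synapomorphy uniting that clade.
Trait 4 (derived state '0') is shared by Taxon 2, Taxon 3, and Taxon 6 — a synapomorphy uniting that clade.
Trait 5 (derived state '1') is unique to Taxon 3 (autapomorphy; uninformative for grouping).
Trait 6 (derived state '1') is shared by all ingroup taxa — unites the whole ingroup.
Most parsimonious ingroup topology: (((Taxon 5,Taxon 9),Taxon 4),((Taxon 3,Taxon 2),Taxon 6)).
Taxon 3 and Taxon 2 form a cherry on this tree, so they are sister taxa.

Taxon 2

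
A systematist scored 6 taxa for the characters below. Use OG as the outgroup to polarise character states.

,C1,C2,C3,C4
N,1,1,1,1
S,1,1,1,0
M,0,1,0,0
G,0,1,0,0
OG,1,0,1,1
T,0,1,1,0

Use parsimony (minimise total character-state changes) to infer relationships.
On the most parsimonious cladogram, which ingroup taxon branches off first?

N

Character polarity is set by the outgroup: the derived state is whichever differs from the outgroup's state, so for C1, C3, C4 the derived state is '0', and for the remaining characters it is '1'.
Only G, M, and T show the derived state '0' for C1, supporting them as a clade.
All ingroup taxa share the derived state '1' for C2; it defines the ingroup but does not resolve relationships within it.
C3: derived state '0' in G and M only — synapomorphy for {G, M}.
C4 (derived state '0') is shared by G, M, S, and T — a synapomorphy uniting that clade.
Most parsimonious ingroup topology: (((T,(G,M)),S),N).
N is sister to the clade containing all other ingroup taxa, so it is the earliest-diverging (most basal) ingroup lineage.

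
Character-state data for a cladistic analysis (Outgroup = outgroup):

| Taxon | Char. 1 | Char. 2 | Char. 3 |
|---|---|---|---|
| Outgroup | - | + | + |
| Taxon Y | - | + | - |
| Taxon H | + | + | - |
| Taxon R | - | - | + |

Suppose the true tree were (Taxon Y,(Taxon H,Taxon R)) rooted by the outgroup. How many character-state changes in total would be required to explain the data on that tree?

4

Map each character onto (Taxon Y,(Taxon H,Taxon R)) (rooted by Outgroup) and count the minimum state changes it requires (Fitch parsimony):
Char. 1: 1; Char. 2: 1; Char. 3: 2.
Total tree length = 4.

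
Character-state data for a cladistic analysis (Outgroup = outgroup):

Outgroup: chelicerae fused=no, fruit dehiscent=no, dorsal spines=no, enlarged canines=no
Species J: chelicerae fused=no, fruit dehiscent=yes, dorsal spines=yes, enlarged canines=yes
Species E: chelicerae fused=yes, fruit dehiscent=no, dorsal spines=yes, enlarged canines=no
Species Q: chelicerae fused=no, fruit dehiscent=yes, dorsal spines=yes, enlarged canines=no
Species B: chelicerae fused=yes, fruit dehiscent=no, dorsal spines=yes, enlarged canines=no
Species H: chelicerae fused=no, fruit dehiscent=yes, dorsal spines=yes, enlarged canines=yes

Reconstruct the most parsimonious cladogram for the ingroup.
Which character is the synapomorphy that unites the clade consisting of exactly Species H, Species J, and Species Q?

The outgroup has state 'no' for every character, so 'yes' is the derived state throughout.
chelicerae fused: derived state 'yes' in Species B and Species E only — synapomorphy for {Species B, Species E}.
fruit dehiscent: derived state 'yes' in Species H, Species J, and Species Q only — synapomorphy for {Species H, Species J, Species Q}.
All ingroup taxa share the derived state 'yes' for dorsal spines; it defines the ingroup but does not resolve relationships within it.
enlarged canines: derived state 'yes' in Species H and Species J only — synapomorphy for {Species H, Species J}.
Most parsimonious ingroup topology: (((Species J,Species H),Species Q),(Species E,Species B)).
The clade {Species H, Species J, Species Q} is supported by fruit dehiscent: its derived state 'yes' occurs in exactly those taxa and in no other taxon (including the outgroup).

fruit dehiscent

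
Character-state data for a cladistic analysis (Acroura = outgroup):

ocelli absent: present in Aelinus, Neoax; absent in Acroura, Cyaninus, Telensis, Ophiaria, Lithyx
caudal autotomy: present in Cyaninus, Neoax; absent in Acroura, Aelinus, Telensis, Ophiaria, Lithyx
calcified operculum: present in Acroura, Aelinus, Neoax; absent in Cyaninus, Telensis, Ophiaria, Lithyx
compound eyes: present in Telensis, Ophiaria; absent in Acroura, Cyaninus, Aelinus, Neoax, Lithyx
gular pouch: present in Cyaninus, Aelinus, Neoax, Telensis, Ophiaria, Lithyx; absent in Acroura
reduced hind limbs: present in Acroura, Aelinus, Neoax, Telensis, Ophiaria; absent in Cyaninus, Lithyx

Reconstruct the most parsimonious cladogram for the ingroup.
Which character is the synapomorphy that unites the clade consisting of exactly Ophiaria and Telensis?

compound eyes

Character polarity is set by the outgroup: the derived state is whichever differs from the outgroup's state, so for calcified operculum, reduced hind limbs the derived state is 'absent', and for the remaining characters it is 'present'.
Only Aelinus and Neoax show the derived state 'present' for ocelli absent, supporting them as a clade.
caudal autotomy (state 'present') occurs in Cyaninus and Neoax but conflicts with the nesting implied by the other characters — most parsimoniously interpreted as homoplasy.
calcified operculum (derived state 'absent') is shared by Cyaninus, Lithyx, Ophiaria, and Telensis — a synapomorphy uniting that clade.
Only Ophiaria and Telensis show the derived state 'present' for compound eyes, supporting them as a clade.
All ingroup taxa share the derived state 'present' for gular pouch; it defines the ingroup but does not resolve relationships within it.
Only Cyaninus and Lithyx show the derived state 'absent' for reduced hind limbs, supporting them as a clade.
Most parsimonious ingroup topology: (((Cyaninus,Lithyx),(Telensis,Ophiaria)),(Aelinus,Neoax)).
The clade {Ophiaria, Telensis} is supported by compound eyes: its derived state 'present' occurs in exactly those taxa and in no other taxon (including the outgroup).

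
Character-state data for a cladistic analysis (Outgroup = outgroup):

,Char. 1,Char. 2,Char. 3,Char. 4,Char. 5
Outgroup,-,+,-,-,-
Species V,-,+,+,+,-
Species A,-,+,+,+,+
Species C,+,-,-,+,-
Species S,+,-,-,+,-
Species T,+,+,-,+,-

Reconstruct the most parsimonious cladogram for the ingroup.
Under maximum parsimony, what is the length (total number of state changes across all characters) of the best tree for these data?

Character polarity is set by the outgroup: the derived state is whichever differs from the outgroup's state, so for Char. 2 the derived state is '-', and for the remaining characters it is '+'.
Char. 1: derived state '+' in Species C, Species S, and Species T only — synapomorphy for {Species C, Species S, Species T}.
Only Species C and Species S show the derived state '-' for Char. 2, supporting them as a clade.
Char. 3 (derived state '+') is shared by Species A and Species V — a synapomorphy uniting that clade.
All ingroup taxa share the derived state '+' for Char. 4; it defines the ingroup but does not resolve relationships within it.
Char. 5: derived state '+' in Species A only — an autapomorphy, so it tells us nothing about relationships among taxa.
Most parsimonious ingroup topology: ((Species V,Species A),((Species C,Species S),Species T)).
Changes per character on this tree: Char. 1: 1; Char. 2: 1; Char. 3: 1; Char. 4: 1; Char. 5: 1.
Total = 5.

5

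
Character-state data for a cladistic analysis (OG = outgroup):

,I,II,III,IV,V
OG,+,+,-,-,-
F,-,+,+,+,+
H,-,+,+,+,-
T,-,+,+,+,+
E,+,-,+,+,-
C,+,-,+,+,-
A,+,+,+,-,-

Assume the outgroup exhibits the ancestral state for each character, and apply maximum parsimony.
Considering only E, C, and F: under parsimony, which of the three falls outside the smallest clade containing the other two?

Character polarity is set by the outgroup: the derived state is whichever differs from the outgroup's state, so for I, II the derived state is '-', and for the remaining characters it is '+'.
I (derived state '-') is shared by F, H, and T — a synapomorphy uniting that clade.
Only C and E show the derived state '-' for II, supporting them as a clade.
III (derived state '+') is shared by all ingroup taxa — unites the whole ingroup.
Only C, E, F, H, and T show the derived state '+' for IV, supporting them as a clade.
V (derived state '+') is shared by F and T — a synapomorphy uniting that clade.
Most parsimonious ingroup topology: ((((F,T),H),(E,C)),A).
C and E share a more recent common ancestor with each other than either does with F, so F is the least closely related of the three.

F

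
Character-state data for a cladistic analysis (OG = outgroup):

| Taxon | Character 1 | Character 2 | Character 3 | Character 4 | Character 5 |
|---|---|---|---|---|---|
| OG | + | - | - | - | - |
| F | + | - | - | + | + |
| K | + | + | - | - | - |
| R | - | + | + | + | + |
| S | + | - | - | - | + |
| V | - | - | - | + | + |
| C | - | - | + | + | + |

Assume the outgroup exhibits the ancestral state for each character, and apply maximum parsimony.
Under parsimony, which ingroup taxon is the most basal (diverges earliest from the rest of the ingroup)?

K

Character polarity is set by the outgroup: the derived state is whichever differs from the outgroup's state, so for Character 1 the derived state is '-', and for the remaining characters it is '+'.
Character 1 (derived state '-') is shared by C, R, and V — a synapomorphy uniting that clade.
Character 2 (state '+') occurs in K and R but conflicts with the nesting implied by the other characters — most parsimoniously interpreted as homoplasy.
Character 3: derived state '+' in C and R only — synapomorphy for {C, R}.
Character 4 (derived state '+') is shared by C, F, R, and V — a synapomorphy uniting that clade.
Character 5 (derived state '+') is shared by C, F, R, S, and V — a synapomorphy uniting that clade.
Most parsimonious ingroup topology: (((F,((R,C),V)),S),K).
K is sister to the clade containing all other ingroup taxa, so it is the earliest-diverging (most basal) ingroup lineage.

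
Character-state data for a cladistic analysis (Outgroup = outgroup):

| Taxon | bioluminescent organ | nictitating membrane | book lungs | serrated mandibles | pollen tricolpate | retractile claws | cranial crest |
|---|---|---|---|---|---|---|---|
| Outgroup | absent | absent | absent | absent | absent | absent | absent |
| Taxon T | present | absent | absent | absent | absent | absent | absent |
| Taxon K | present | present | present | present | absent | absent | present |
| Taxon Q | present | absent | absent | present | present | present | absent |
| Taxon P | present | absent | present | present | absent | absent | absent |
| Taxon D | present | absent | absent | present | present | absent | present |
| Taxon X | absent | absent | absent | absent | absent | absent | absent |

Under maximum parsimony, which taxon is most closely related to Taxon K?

Taxon P

The outgroup has state 'absent' for every character, so 'present' is the derived state throughout.
bioluminescent organ (derived state 'present') is shared by Taxon D, Taxon K, Taxon P, Taxon Q, and Taxon T — a synapomorphy uniting that clade.
nictitating membrane (derived state 'present') is unique to Taxon K (autapomorphy; uninformative for grouping).
book lungs: derived state 'present' in Taxon K and Taxon P only — synapomorphy for {Taxon K, Taxon P}.
Only Taxon D, Taxon K, Taxon P, and Taxon Q show the derived state 'present' for serrated mandibles, supporting them as a clade.
Only Taxon D and Taxon Q show the derived state 'present' for pollen tricolpate, supporting them as a clade.
retractile claws: derived state 'present' in Taxon Q only — an autapomorphy, so it tells us nothing about relationships among taxa.
cranial crest (state 'present') occurs in Taxon D and Taxon K but conflicts with the nesting implied by the other characters — most parsimoniously interpreted as homoplasy.
Most parsimonious ingroup topology: ((Taxon T,((Taxon K,Taxon P),(Taxon Q,Taxon D))),Taxon X).
Taxon K and Taxon P form a cherry on this tree, so they are sister taxa.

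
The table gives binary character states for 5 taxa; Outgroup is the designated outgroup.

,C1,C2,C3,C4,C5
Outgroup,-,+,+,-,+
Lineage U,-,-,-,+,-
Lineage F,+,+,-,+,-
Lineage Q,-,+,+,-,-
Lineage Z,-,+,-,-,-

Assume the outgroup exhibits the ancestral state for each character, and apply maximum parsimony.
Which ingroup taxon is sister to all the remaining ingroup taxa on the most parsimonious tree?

Character polarity is set by the outgroup: the derived state is whichever differs from the outgroup's state, so for C2, C3, C5 the derived state is '-', and for the remaining characters it is '+'.
C1: derived state '+' in Lineage F only — an autapomorphy, so it tells us nothing about relationships among taxa.
C2 (derived state '-') is unique to Lineage U (autapomorphy; uninformative for grouping).
C3 (derived state '-') is shared by Lineage F, Lineage U, and Lineage Z — a synapomorphy uniting that clade.
C4 (derived state '+') is shared by Lineage F and Lineage U — a synapomorphy uniting that clade.
All ingroup taxa share the derived state '-' for C5; it defines the ingroup but does not resolve relationships within it.
Most parsimonious ingroup topology: (((Lineage U,Lineage F),Lineage Z),Lineage Q).
Lineage Q is sister to the clade containing all other ingroup taxa, so it is the earliest-diverging (most basal) ingroup lineage.

Lineage Q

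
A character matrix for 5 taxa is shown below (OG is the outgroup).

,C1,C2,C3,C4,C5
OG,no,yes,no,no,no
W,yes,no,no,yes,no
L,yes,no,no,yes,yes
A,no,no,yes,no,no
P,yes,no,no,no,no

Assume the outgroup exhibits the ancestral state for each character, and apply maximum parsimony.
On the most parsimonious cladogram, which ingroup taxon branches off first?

Character polarity is set by the outgroup: the derived state is whichever differs from the outgroup's state, so for C2 the derived state is 'no', and for the remaining characters it is 'yes'.
C1 (derived state 'yes') is shared by L, P, and W — a synapomorphy uniting that clade.
All ingroup taxa share the derived state 'no' for C2; it defines the ingroup but does not resolve relationships within it.
C3 (derived state 'yes') is unique to A (autapomorphy; uninformative for grouping).
C4: derived state 'yes' in L and W only — synapomorphy for {L, W}.
C5: derived state 'yes' in L only — an autapomorphy, so it tells us nothing about relationships among taxa.
Most parsimonious ingroup topology: (((W,L),P),A).
A is sister to the clade containing all other ingroup taxa, so it is the earliest-diverging (most basal) ingroup lineage.

A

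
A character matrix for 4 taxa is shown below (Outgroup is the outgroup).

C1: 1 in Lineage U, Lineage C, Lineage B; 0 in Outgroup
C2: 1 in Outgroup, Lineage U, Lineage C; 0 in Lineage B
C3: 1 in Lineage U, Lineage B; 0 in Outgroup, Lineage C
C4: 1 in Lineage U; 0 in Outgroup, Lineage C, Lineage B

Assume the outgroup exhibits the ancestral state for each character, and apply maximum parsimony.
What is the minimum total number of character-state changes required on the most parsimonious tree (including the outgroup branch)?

Character polarity is set by the outgroup: the derived state is whichever differs from the outgroup's state, so for C2 the derived state is '0', and for the remaining characters it is '1'.
All ingroup taxa share the derived state '1' for C1; it defines the ingroup but does not resolve relationships within it.
C2 (derived state '0') is unique to Lineage B (autapomorphy; uninformative for grouping).
C3 (derived state '1') is shared by Lineage B and Lineage U — a synapomorphy uniting that clade.
C4 (derived state '1') is unique to Lineage U (autapomorphy; uninformative for grouping).
Most parsimonious ingroup topology: ((Lineage U,Lineage B),Lineage C).
Changes per character on this tree: C1: 1; C2: 1; C3: 1; C4: 1.
Total = 4.

4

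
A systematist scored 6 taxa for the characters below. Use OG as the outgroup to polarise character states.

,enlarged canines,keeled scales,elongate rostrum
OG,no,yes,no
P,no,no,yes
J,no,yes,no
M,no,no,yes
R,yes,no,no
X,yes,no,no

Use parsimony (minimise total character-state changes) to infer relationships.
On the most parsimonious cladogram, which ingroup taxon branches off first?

Character polarity is set by the outgroup: the derived state is whichever differs from the outgroup's state, so for keeled scales the derived state is 'no', and for the remaining characters it is 'yes'.
Only R and X show the derived state 'yes' for enlarged canines, supporting them as a clade.
Only M, P, R, and X show the derived state 'no' for keeled scales, supporting them as a clade.
Only M and P show the derived state 'yes' for elongate rostrum, supporting them as a clade.
Most parsimonious ingroup topology: (((P,M),(R,X)),J).
J is sister to the clade containing all other ingroup taxa, so it is the earliest-diverging (most basal) ingroup lineage.

J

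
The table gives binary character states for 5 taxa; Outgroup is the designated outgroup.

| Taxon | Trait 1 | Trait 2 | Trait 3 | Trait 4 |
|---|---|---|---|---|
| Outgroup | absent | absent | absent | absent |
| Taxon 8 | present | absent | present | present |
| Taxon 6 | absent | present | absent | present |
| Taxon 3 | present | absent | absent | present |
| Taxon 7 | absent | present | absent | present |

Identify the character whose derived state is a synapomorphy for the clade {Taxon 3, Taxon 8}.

Trait 1

The outgroup has state 'absent' for every character, so 'present' is the derived state throughout.
Trait 1 (derived state 'present') is shared by Taxon 3 and Taxon 8 — a synapomorphy uniting that clade.
Trait 2: derived state 'present' in Taxon 6 and Taxon 7 only — synapomorphy for {Taxon 6, Taxon 7}.
Trait 3: derived state 'present' in Taxon 8 only — an autapomorphy, so it tells us nothing about relationships among taxa.
All ingroup taxa share the derived state 'present' for Trait 4; it defines the ingroup but does not resolve relationships within it.
Most parsimonious ingroup topology: ((Taxon 8,Taxon 3),(Taxon 6,Taxon 7)).
The clade {Taxon 3, Taxon 8} is supported by Trait 1: its derived state 'present' occurs in exactly those taxa and in no other taxon (including the outgroup).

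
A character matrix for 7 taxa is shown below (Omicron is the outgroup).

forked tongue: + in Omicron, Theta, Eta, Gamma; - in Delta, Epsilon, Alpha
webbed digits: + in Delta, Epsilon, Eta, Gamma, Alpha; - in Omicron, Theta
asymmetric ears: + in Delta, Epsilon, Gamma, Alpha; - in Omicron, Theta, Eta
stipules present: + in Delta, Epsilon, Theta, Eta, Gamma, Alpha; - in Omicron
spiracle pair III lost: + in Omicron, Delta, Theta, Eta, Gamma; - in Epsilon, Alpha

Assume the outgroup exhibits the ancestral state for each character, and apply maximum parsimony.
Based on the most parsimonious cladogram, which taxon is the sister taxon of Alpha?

Character polarity is set by the outgroup: the derived state is whichever differs from the outgroup's state, so for forked tongue, spiracle pair III lost the derived state is '-', and for the remaining characters it is '+'.
Only Alpha, Delta, and Epsilon show the derived state '-' for forked tongue, supporting them as a clade.
Only Alpha, Delta, Epsilon, Eta, and Gamma show the derived state '+' for webbed digits, supporting them as a clade.
Only Alpha, Delta, Epsilon, and Gamma show the derived state '+' for asymmetric ears, supporting them as a clade.
All ingroup taxa share the derived state '+' for stipules present; it defines the ingroup but does not resolve relationships within it.
spiracle pair III lost: derived state '-' in Alpha and Epsilon only — synapomorphy for {Alpha, Epsilon}.
Most parsimonious ingroup topology: ((((Delta,(Epsilon,Alpha)),Gamma),Eta),Theta).
Alpha and Epsilon form a cherry on this tree, so they are sister taxa.

Epsilon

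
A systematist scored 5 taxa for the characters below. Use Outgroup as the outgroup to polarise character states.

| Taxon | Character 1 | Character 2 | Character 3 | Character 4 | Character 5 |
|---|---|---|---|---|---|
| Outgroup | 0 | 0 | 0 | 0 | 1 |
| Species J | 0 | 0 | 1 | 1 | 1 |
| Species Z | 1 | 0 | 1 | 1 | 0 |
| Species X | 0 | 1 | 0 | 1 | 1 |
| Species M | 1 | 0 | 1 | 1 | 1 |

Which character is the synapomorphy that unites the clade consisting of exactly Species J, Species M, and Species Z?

Character polarity is set by the outgroup: the derived state is whichever differs from the outgroup's state, so for Character 5 the derived state is '0', and for the remaining characters it is '1'.
Only Species M and Species Z show the derived state '1' for Character 1, supporting them as a clade.
Character 2 (derived state '1') is unique to Species X (autapomorphy; uninformative for grouping).
Only Species J, Species M, and Species Z show the derived state '1' for Character 3, supporting them as a clade.
All ingroup taxa share the derived state '1' for Character 4; it defines the ingroup but does not resolve relationships within it.
Character 5 (derived state '0') is unique to Species Z (autapomorphy; uninformative for grouping).
Most parsimonious ingroup topology: ((Species J,(Species Z,Species M)),Species X).
The clade {Species J, Species M, Species Z} is supported by Character 3: its derived state '1' occurs in exactly those taxa and in no other taxon (including the outgroup).

Character 3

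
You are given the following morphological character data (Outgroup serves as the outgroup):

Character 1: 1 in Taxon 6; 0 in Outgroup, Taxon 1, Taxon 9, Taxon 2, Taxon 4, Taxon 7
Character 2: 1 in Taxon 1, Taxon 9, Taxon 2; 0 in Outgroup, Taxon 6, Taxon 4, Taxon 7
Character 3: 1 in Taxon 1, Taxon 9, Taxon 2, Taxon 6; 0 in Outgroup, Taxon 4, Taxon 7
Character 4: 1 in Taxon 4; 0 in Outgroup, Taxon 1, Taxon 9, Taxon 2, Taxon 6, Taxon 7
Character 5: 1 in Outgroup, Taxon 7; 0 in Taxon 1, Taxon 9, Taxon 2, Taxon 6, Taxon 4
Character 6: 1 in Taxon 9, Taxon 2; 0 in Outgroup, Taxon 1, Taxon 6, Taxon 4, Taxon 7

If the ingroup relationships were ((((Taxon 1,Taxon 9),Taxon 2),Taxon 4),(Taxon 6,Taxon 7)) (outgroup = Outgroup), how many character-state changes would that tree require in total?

9

Map each character onto ((((Taxon 1,Taxon 9),Taxon 2),Taxon 4),(Taxon 6,Taxon 7)) (rooted by Outgroup) and count the minimum state changes it requires (Fitch parsimony):
Character 1: 1; Character 2: 1; Character 3: 2; Character 4: 1; Character 5: 2; Character 6: 2.
Total tree length = 9.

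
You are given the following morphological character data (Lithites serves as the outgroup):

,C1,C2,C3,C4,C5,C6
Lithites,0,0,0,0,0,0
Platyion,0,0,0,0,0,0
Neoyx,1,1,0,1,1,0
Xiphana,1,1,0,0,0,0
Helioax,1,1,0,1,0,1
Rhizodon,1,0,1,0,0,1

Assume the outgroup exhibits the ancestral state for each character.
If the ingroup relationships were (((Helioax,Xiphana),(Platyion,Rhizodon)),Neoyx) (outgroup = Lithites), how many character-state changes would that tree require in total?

Map each character onto (((Helioax,Xiphana),(Platyion,Rhizodon)),Neoyx) (rooted by Lithites) and count the minimum state changes it requires (Fitch parsimony):
C1: 2; C2: 2; C3: 1; C4: 2; C5: 1; C6: 2.
Total tree length = 10.

10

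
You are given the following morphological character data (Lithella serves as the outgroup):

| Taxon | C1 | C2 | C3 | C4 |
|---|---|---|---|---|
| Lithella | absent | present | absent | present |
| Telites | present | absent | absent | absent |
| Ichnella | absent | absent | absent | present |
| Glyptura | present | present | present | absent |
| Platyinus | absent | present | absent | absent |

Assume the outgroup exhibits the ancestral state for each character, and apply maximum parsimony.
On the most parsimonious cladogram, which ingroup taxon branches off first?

Ichnella

Character polarity is set by the outgroup: the derived state is whichever differs from the outgroup's state, so for C2, C4 the derived state is 'absent', and for the remaining characters it is 'present'.
C1: derived state 'present' in Glyptura and Telites only — synapomorphy for {Glyptura, Telites}.
C2 groups Ichnella and Telites, which is incompatible with the clades supported by the remaining characters; treating it as convergent (homoplasy) costs fewer steps than any alternative tree.
C3 (derived state 'present') is unique to Glyptura (autapomorphy; uninformative for grouping).
Only Glyptura, Platyinus, and Telites show the derived state 'absent' for C4, supporting them as a clade.
Most parsimonious ingroup topology: (((Telites,Glyptura),Platyinus),Ichnella).
Ichnella is sister to the clade containing all other ingroup taxa, so it is the earliest-diverging (most basal) ingroup lineage.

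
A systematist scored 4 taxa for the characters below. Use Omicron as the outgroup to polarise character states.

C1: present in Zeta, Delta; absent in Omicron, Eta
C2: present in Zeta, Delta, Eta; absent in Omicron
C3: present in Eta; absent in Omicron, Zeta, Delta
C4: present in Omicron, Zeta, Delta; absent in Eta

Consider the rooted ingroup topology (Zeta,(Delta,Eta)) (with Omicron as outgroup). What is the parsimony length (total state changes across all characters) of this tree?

5

Map each character onto (Zeta,(Delta,Eta)) (rooted by Omicron) and count the minimum state changes it requires (Fitch parsimony):
C1: 2; C2: 1; C3: 1; C4: 1.
Total tree length = 5.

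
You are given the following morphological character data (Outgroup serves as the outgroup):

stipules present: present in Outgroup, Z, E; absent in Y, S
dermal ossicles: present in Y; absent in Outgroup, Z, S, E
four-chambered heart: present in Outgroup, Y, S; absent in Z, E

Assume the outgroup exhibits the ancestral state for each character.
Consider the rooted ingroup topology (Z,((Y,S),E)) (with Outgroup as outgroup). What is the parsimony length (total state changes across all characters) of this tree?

Map each character onto (Z,((Y,S),E)) (rooted by Outgroup) and count the minimum state changes it requires (Fitch parsimony):
stipules present: 1; dermal ossicles: 1; four-chambered heart: 2.
Total tree length = 4.

4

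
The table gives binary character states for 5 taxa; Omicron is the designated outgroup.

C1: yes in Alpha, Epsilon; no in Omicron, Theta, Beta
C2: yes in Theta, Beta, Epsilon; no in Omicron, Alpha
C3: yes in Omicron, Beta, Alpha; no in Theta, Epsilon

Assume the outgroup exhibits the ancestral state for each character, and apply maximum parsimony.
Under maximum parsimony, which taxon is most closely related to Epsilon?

Character polarity is set by the outgroup: the derived state is whichever differs from the outgroup's state, so for C3 the derived state is 'no', and for the remaining characters it is 'yes'.
C1 (state 'yes') occurs in Alpha and Epsilon but conflicts with the nesting implied by the other characters — most parsimoniously interpreted as homoplasy.
C2: derived state 'yes' in Beta, Epsilon, and Theta only — synapomorphy for {Beta, Epsilon, Theta}.
C3 (derived state 'no') is shared by Epsilon and Theta — a synapomorphy uniting that clade.
Most parsimonious ingroup topology: (((Theta,Epsilon),Beta),Alpha).
Epsilon and Theta form a cherry on this tree, so they are sister taxa.

Theta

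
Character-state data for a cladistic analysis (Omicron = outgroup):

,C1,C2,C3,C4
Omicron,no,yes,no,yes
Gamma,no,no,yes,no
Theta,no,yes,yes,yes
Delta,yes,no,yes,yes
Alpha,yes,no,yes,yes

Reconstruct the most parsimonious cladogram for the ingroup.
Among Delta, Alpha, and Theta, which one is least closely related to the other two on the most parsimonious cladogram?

Character polarity is set by the outgroup: the derived state is whichever differs from the outgroup's state, so for C2, C4 the derived state is 'no', and for the remaining characters it is 'yes'.
Only Alpha and Delta show the derived state 'yes' for C1, supporting them as a clade.
C2: derived state 'no' in Alpha, Delta, and Gamma only — synapomorphy for {Alpha, Delta, Gamma}.
All ingroup taxa share the derived state 'yes' for C3; it defines the ingroup but does not resolve relationships within it.
C4: derived state 'no' in Gamma only — an autapomorphy, so it tells us nothing about relationships among taxa.
Most parsimonious ingroup topology: ((Gamma,(Delta,Alpha)),Theta).
Alpha and Delta share a more recent common ancestor with each other than either does with Theta, so Theta is the least closely related of the three.

Theta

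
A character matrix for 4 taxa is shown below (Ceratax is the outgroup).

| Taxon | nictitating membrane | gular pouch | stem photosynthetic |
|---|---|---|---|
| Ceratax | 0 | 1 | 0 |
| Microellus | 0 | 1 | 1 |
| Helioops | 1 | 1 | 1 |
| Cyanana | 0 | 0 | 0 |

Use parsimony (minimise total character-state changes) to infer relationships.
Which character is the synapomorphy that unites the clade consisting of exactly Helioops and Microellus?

Character polarity is set by the outgroup: the derived state is whichever differs from the outgroup's state, so for gular pouch the derived state is '0', and for the remaining characters it is '1'.
nictitating membrane: derived state '1' in Helioops only — an autapomorphy, so it tells us nothing about relationships among taxa.
gular pouch (derived state '0') is unique to Cyanana (autapomorphy; uninformative for grouping).
stem photosynthetic: derived state '1' in Helioops and Microellus only — synapomorphy for {Helioops, Microellus}.
Most parsimonious ingroup topology: ((Microellus,Helioops),Cyanana).
The clade {Helioops, Microellus} is supported by stem photosynthetic: its derived state '1' occurs in exactly those taxa and in no other taxon (including the outgroup).

stem photosynthetic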